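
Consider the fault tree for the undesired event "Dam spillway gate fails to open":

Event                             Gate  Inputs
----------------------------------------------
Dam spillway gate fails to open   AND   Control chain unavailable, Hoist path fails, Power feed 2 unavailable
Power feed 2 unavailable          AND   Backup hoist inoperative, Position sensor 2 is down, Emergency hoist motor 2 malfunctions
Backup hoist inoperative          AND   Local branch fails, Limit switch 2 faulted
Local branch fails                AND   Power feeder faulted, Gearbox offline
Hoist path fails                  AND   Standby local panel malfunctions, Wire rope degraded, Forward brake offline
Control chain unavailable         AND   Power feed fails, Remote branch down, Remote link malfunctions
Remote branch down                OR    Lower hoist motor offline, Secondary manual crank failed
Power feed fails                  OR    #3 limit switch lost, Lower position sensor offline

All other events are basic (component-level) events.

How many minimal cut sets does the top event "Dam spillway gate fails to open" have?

Power feed fails [OR]: union of children's cut sets → 2 cut set(s).
Remote branch down [OR]: union of children's cut sets → 2 cut set(s).
Control chain unavailable [AND]: one cut set from each child combined → 2 × 2 × 1 = 4 cut set(s).
Hoist path fails [AND]: one cut set from each child combined → 1 × 1 × 1 = 1 cut set(s).
Local branch fails [AND]: one cut set from each child combined → 1 × 1 = 1 cut set(s).
Backup hoist inoperative [AND]: one cut set from each child combined → 1 × 1 = 1 cut set(s).
Power feed 2 unavailable [AND]: one cut set from each child combined → 1 × 1 × 1 = 1 cut set(s).
Dam spillway gate fails to open [AND]: one cut set from each child combined → 4 × 1 × 1 = 4 cut set(s).
Minimal cut sets: {#3 limit switch lost, Emergency hoist motor 2 malfunctions, Forward brake offline, Gearbox offline, Limit switch 2 faulted, Lower hoist motor offline, Position sensor 2 is down, Power feeder faulted, Remote link malfunctions, Standby local panel malfunctions, Wire rope degraded}; {#3 limit switch lost, Emergency hoist motor 2 malfunctions, Forward brake offline, Gearbox offline, Limit switch 2 faulted, Position sensor 2 is down, Power feeder faulted, Remote link malfunctions, Secondary manual crank failed, Standby local panel malfunctions, Wire rope degraded}; {Emergency hoist motor 2 malfunctions, Forward brake offline, Gearbox offline, Limit switch 2 faulted, Lower hoist motor offline, Lower position sensor offline, Position sensor 2 is down, Power feeder faulted, Remote link malfunctions, Standby local panel malfunctions, Wire rope degraded}; {Emergency hoist motor 2 malfunctions, Forward brake offline, Gearbox offline, Limit switch 2 faulted, Lower position sensor offline, Position sensor 2 is down, Power feeder faulted, Remote link malfunctions, Secondary manual crank failed, Standby local panel malfunctions, Wire rope degraded}.

4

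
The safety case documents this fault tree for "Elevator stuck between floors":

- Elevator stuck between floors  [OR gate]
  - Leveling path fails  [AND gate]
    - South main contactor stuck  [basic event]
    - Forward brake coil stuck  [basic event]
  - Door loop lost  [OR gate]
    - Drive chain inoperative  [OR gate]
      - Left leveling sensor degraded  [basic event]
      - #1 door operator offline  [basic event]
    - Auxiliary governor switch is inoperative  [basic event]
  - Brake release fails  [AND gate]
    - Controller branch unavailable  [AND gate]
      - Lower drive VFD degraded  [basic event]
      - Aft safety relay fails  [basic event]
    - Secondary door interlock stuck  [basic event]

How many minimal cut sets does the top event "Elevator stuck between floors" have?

5

Leveling path fails [AND]: one cut set from each child combined → 1 × 1 = 1 cut set(s).
Drive chain inoperative [OR]: union of children's cut sets → 2 cut set(s).
Door loop lost [OR]: union of children's cut sets → 3 cut set(s).
Controller branch unavailable [AND]: one cut set from each child combined → 1 × 1 = 1 cut set(s).
Brake release fails [AND]: one cut set from each child combined → 1 × 1 = 1 cut set(s).
Elevator stuck between floors [OR]: union of children's cut sets → 5 cut set(s).
Minimal cut sets: {Forward brake coil stuck, South main contactor stuck}; {Left leveling sensor degraded}; {#1 door operator offline}; {Auxiliary governor switch is inoperative}; {Aft safety relay fails, Lower drive VFD degraded, Secondary door interlock stuck}.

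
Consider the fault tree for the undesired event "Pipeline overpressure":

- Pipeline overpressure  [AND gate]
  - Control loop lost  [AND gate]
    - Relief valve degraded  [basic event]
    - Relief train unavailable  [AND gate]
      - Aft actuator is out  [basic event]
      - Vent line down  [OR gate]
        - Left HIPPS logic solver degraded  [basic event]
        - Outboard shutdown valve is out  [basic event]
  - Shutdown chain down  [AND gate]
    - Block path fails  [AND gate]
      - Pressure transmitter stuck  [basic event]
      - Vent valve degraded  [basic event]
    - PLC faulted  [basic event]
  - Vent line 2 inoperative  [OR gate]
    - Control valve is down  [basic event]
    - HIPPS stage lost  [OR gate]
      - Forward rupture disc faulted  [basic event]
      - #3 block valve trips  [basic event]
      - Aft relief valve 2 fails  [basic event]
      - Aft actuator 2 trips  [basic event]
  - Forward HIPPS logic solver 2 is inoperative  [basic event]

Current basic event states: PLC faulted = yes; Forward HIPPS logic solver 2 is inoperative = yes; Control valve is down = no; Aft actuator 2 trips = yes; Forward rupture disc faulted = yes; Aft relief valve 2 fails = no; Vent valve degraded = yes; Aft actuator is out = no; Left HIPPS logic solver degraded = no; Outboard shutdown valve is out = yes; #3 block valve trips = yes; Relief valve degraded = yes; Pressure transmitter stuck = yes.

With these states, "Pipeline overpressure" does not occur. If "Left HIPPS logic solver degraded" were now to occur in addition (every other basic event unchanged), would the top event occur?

No

Counterfactual: set "Left HIPPS logic solver degraded" to occurred.
Vent line down [OR]: Left HIPPS logic solver degraded=occurs, Outboard shutdown valve is out=occurs → at least one input occurs → occurs.
Relief train unavailable [AND]: Aft actuator is out=not, Vent line down=occurs → not all inputs occur → does not occur.
Control loop lost [AND]: Relief valve degraded=occurs, Relief train unavailable=not → not all inputs occur → does not occur.
Block path fails [AND]: Pressure transmitter stuck=occurs, Vent valve degraded=occurs → all inputs occur → occurs.
Shutdown chain down [AND]: Block path fails=occurs, PLC faulted=occurs → all inputs occur → occurs.
HIPPS stage lost [OR]: Forward rupture disc faulted=occurs, #3 block valve trips=occurs, Aft relief valve 2 fails=not, Aft actuator 2 trips=occurs → at least one input occurs → occurs.
Vent line 2 inoperative [OR]: Control valve is down=not, HIPPS stage lost=occurs → at least one input occurs → occurs.
Pipeline overpressure [AND]: Control loop lost=not, Shutdown chain down=occurs, Vent line 2 inoperative=occurs, Forward HIPPS logic solver 2 is inoperative=occurs → not all inputs occur → does not occur.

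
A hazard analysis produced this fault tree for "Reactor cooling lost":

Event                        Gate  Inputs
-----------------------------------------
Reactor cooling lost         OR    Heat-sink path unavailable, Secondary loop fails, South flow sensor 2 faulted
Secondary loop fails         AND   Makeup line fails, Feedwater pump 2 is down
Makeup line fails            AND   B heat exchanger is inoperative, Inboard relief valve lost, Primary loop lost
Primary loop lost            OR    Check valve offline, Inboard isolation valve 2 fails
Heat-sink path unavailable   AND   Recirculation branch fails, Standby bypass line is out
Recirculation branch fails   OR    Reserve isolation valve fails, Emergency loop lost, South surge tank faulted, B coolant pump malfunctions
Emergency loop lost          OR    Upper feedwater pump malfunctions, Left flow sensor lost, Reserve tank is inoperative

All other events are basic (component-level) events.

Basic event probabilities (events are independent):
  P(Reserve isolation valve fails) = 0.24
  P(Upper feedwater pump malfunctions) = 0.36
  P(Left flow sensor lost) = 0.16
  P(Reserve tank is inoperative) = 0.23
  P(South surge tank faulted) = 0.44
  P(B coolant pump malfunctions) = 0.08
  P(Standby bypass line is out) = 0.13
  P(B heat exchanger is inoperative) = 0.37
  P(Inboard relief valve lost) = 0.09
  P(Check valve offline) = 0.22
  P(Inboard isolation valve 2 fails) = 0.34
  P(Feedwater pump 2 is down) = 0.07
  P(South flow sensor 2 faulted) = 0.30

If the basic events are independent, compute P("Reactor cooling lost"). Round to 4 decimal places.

0.3770

P(Emergency loop lost) [OR] = 1 − (1−0.36) × (1−0.16) × (1−0.23) = 0.586048
P(Recirculation branch fails) [OR] = 1 − (1−0.24) × (1−0.586048) × (1−0.44) × (1−0.08) = 0.837916
P(Heat-sink path unavailable) [AND] = 0.837916 × 0.13 = 0.108929
P(Primary loop lost) [OR] = 1 − (1−0.22) × (1−0.34) = 0.485200
P(Makeup line fails) [AND] = 0.37 × 0.09 × 0.485200 = 0.016157
P(Secondary loop fails) [AND] = 0.016157 × 0.07 = 0.001131
P(Reactor cooling lost) [OR] = 1 − (1−0.108929) × (1−0.001131) × (1−0.30) = 0.376956
Rounded to 4 decimal places: P(Reactor cooling lost) ≈ 0.3770.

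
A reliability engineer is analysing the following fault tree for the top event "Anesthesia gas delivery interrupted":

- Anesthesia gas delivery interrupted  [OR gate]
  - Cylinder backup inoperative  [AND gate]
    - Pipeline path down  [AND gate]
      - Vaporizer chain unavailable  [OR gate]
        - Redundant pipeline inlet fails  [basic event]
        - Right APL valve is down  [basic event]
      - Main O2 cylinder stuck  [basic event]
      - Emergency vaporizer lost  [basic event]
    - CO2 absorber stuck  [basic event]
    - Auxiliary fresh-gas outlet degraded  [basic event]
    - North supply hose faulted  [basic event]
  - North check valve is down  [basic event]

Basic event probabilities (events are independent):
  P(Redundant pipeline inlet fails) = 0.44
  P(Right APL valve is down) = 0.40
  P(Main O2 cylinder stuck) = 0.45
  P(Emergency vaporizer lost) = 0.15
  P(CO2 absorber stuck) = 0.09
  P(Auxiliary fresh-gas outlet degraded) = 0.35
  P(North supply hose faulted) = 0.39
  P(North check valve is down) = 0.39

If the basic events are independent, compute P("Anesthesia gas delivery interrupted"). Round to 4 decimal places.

P(Vaporizer chain unavailable) [OR] = 1 − (1−0.44) × (1−0.40) = 0.664000
P(Pipeline path down) [AND] = 0.664000 × 0.45 × 0.15 = 0.044820
P(Cylinder backup inoperative) [AND] = 0.044820 × 0.09 × 0.35 × 0.39 = 0.000551
P(Anesthesia gas delivery interrupted) [OR] = 1 − (1−0.000551) × (1−0.39) = 0.390336
Rounded to 4 decimal places: P(Anesthesia gas delivery interrupted) ≈ 0.3903.

0.3903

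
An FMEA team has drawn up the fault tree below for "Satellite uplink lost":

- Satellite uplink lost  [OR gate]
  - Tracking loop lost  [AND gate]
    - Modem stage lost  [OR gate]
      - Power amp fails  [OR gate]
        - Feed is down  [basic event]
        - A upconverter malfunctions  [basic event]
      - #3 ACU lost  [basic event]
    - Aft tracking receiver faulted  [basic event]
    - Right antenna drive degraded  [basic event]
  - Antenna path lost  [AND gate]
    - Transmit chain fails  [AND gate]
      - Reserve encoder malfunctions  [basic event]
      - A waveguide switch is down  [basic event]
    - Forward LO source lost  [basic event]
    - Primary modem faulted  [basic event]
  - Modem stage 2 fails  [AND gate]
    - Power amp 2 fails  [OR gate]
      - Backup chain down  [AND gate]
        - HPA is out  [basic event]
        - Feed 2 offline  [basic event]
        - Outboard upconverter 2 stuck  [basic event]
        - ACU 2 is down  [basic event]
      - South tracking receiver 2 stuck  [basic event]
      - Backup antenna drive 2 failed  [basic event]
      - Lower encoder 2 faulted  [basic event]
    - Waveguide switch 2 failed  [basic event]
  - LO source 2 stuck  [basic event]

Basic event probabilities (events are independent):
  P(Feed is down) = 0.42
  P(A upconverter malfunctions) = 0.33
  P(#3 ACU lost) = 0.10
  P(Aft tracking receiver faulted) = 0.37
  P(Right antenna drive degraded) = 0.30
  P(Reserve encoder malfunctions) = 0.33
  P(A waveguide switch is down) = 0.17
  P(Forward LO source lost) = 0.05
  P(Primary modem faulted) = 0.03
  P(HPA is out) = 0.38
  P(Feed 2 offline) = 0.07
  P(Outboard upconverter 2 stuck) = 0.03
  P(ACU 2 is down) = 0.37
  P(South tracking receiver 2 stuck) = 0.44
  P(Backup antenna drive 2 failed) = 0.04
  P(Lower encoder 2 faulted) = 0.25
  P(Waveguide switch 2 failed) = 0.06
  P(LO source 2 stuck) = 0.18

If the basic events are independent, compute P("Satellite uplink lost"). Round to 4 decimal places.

P(Power amp fails) [OR] = 1 − (1−0.42) × (1−0.33) = 0.611400
P(Modem stage lost) [OR] = 1 − (1−0.611400) × (1−0.10) = 0.650260
P(Tracking loop lost) [AND] = 0.650260 × 0.37 × 0.30 = 0.072179
P(Transmit chain fails) [AND] = 0.33 × 0.17 = 0.056100
P(Antenna path lost) [AND] = 0.056100 × 0.05 × 0.03 = 0.000084
P(Backup chain down) [AND] = 0.38 × 0.07 × 0.03 × 0.37 = 0.000295
P(Power amp 2 fails) [OR] = 1 − (1−0.000295) × (1−0.44) × (1−0.04) × (1−0.25) = 0.596919
P(Modem stage 2 fails) [AND] = 0.596919 × 0.06 = 0.035815
P(Satellite uplink lost) [OR] = 1 − (1−0.072179) × (1−0.000084) × (1−0.035815) × (1−0.18) = 0.266497
Rounded to 4 decimal places: P(Satellite uplink lost) ≈ 0.2665.

0.2665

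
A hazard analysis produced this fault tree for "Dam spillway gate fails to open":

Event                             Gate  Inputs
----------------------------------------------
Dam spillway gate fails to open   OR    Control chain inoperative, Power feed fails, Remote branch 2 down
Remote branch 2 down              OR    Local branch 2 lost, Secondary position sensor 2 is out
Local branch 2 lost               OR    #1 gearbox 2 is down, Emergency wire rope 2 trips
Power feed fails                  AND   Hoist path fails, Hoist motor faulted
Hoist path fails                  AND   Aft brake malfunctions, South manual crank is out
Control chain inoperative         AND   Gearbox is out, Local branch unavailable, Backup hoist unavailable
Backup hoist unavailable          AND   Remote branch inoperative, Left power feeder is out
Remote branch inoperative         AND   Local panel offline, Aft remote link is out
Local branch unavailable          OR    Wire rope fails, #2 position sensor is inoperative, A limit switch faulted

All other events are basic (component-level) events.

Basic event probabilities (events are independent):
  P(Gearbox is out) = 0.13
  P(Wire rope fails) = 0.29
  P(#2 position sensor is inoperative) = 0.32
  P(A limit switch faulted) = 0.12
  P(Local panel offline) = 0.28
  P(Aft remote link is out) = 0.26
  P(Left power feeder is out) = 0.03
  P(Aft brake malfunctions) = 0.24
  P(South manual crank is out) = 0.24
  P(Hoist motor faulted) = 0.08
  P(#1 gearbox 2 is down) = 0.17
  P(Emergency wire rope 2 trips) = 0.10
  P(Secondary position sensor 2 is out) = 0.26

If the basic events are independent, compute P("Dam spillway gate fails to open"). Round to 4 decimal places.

0.4499

P(Local branch unavailable) [OR] = 1 − (1−0.29) × (1−0.32) × (1−0.12) = 0.575136
P(Remote branch inoperative) [AND] = 0.28 × 0.26 = 0.072800
P(Backup hoist unavailable) [AND] = 0.072800 × 0.03 = 0.002184
P(Control chain inoperative) [AND] = 0.13 × 0.575136 × 0.002184 = 0.000163
P(Hoist path fails) [AND] = 0.24 × 0.24 = 0.057600
P(Power feed fails) [AND] = 0.057600 × 0.08 = 0.004608
P(Local branch 2 lost) [OR] = 1 − (1−0.17) × (1−0.10) = 0.253000
P(Remote branch 2 down) [OR] = 1 − (1−0.253000) × (1−0.26) = 0.447220
P(Dam spillway gate fails to open) [OR] = 1 − (1−0.000163) × (1−0.004608) × (1−0.447220) = 0.449857
Rounded to 4 decimal places: P(Dam spillway gate fails to open) ≈ 0.4499.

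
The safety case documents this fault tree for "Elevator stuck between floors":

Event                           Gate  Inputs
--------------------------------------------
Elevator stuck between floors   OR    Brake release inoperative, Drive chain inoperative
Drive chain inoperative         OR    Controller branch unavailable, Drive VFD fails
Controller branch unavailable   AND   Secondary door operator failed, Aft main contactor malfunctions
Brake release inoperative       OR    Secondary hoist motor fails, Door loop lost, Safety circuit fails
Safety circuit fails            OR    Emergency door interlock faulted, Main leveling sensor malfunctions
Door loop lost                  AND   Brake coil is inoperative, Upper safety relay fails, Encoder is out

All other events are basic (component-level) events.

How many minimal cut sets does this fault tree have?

6

Door loop lost [AND]: one cut set from each child combined → 1 × 1 × 1 = 1 cut set(s).
Safety circuit fails [OR]: union of children's cut sets → 2 cut set(s).
Brake release inoperative [OR]: union of children's cut sets → 4 cut set(s).
Controller branch unavailable [AND]: one cut set from each child combined → 1 × 1 = 1 cut set(s).
Drive chain inoperative [OR]: union of children's cut sets → 2 cut set(s).
Elevator stuck between floors [OR]: union of children's cut sets → 6 cut set(s).
Minimal cut sets: {Secondary hoist motor fails}; {Brake coil is inoperative, Encoder is out, Upper safety relay fails}; {Emergency door interlock faulted}; {Main leveling sensor malfunctions}; {Aft main contactor malfunctions, Secondary door operator failed}; {Drive VFD fails}.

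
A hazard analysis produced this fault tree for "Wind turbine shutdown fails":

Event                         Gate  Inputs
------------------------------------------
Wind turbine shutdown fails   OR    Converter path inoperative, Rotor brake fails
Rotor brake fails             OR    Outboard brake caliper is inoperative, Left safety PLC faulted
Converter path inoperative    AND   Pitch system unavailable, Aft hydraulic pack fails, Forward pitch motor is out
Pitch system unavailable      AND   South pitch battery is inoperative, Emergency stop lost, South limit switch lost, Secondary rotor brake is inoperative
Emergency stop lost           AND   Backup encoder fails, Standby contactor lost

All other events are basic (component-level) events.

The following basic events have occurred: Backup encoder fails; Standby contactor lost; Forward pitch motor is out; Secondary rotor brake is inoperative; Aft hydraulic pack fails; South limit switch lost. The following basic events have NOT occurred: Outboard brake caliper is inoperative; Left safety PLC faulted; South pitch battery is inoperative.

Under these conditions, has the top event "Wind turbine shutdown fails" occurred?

Emergency stop lost [AND]: Backup encoder fails=occurs, Standby contactor lost=occurs → all inputs occur → occurs.
Pitch system unavailable [AND]: South pitch battery is inoperative=not, Emergency stop lost=occurs, South limit switch lost=occurs, Secondary rotor brake is inoperative=occurs → not all inputs occur → does not occur.
Converter path inoperative [AND]: Pitch system unavailable=not, Aft hydraulic pack fails=occurs, Forward pitch motor is out=occurs → not all inputs occur → does not occur.
Rotor brake fails [OR]: Outboard brake caliper is inoperative=not, Left safety PLC faulted=not → no input occurs → does not occur.
Wind turbine shutdown fails [OR]: Converter path inoperative=not, Rotor brake fails=not → no input occurs → does not occur.

No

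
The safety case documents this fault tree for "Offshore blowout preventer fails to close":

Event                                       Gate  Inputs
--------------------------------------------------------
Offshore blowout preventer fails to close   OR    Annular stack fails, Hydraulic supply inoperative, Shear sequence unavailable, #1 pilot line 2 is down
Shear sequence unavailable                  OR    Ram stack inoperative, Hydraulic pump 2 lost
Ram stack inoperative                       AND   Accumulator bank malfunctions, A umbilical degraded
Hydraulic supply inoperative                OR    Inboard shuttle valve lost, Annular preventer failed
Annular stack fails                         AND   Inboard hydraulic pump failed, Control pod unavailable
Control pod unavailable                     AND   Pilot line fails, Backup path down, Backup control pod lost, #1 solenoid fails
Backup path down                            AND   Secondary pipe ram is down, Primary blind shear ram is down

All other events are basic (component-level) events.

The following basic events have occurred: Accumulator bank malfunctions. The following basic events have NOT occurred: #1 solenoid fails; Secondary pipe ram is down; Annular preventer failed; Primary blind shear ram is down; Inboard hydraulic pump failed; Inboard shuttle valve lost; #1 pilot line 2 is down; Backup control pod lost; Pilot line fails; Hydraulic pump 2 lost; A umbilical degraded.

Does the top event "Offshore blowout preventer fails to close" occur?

Backup path down [AND]: Secondary pipe ram is down=not, Primary blind shear ram is down=not → not all inputs occur → does not occur.
Control pod unavailable [AND]: Pilot line fails=not, Backup path down=not, Backup control pod lost=not, #1 solenoid fails=not → not all inputs occur → does not occur.
Annular stack fails [AND]: Inboard hydraulic pump failed=not, Control pod unavailable=not → not all inputs occur → does not occur.
Hydraulic supply inoperative [OR]: Inboard shuttle valve lost=not, Annular preventer failed=not → no input occurs → does not occur.
Ram stack inoperative [AND]: Accumulator bank malfunctions=occurs, A umbilical degraded=not → not all inputs occur → does not occur.
Shear sequence unavailable [OR]: Ram stack inoperative=not, Hydraulic pump 2 lost=not → no input occurs → does not occur.
Offshore blowout preventer fails to close [OR]: Annular stack fails=not, Hydraulic supply inoperative=not, Shear sequence unavailable=not, #1 pilot line 2 is down=not → no input occurs → does not occur.

No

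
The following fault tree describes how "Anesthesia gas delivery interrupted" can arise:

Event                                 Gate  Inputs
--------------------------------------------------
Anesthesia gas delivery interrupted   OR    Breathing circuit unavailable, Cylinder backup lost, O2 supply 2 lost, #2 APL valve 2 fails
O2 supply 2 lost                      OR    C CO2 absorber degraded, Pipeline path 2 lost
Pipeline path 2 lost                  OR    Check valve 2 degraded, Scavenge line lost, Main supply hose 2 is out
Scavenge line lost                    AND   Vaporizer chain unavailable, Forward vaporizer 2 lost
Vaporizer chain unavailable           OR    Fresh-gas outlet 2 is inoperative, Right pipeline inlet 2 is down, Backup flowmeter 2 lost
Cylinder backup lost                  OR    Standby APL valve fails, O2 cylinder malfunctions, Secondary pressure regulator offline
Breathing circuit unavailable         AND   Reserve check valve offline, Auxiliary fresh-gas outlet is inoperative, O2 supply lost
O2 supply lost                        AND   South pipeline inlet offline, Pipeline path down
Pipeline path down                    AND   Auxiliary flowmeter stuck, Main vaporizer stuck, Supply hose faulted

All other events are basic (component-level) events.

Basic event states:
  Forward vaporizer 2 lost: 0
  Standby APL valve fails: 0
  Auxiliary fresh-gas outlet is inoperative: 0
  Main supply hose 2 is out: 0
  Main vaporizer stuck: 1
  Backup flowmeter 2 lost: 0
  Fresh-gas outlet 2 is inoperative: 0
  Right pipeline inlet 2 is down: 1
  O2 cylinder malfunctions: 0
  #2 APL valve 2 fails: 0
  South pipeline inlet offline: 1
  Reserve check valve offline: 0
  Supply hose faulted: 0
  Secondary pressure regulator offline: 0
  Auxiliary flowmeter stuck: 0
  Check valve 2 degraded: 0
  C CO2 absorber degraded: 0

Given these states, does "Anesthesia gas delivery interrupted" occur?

No

Pipeline path down [AND]: Auxiliary flowmeter stuck=not, Main vaporizer stuck=occurs, Supply hose faulted=not → not all inputs occur → does not occur.
O2 supply lost [AND]: South pipeline inlet offline=occurs, Pipeline path down=not → not all inputs occur → does not occur.
Breathing circuit unavailable [AND]: Reserve check valve offline=not, Auxiliary fresh-gas outlet is inoperative=not, O2 supply lost=not → not all inputs occur → does not occur.
Cylinder backup lost [OR]: Standby APL valve fails=not, O2 cylinder malfunctions=not, Secondary pressure regulator offline=not → no input occurs → does not occur.
Vaporizer chain unavailable [OR]: Fresh-gas outlet 2 is inoperative=not, Right pipeline inlet 2 is down=occurs, Backup flowmeter 2 lost=not → at least one input occurs → occurs.
Scavenge line lost [AND]: Vaporizer chain unavailable=occurs, Forward vaporizer 2 lost=not → not all inputs occur → does not occur.
Pipeline path 2 lost [OR]: Check valve 2 degraded=not, Scavenge line lost=not, Main supply hose 2 is out=not → no input occurs → does not occur.
O2 supply 2 lost [OR]: C CO2 absorber degraded=not, Pipeline path 2 lost=not → no input occurs → does not occur.
Anesthesia gas delivery interrupted [OR]: Breathing circuit unavailable=not, Cylinder backup lost=not, O2 supply 2 lost=not, #2 APL valve 2 fails=not → no input occurs → does not occur.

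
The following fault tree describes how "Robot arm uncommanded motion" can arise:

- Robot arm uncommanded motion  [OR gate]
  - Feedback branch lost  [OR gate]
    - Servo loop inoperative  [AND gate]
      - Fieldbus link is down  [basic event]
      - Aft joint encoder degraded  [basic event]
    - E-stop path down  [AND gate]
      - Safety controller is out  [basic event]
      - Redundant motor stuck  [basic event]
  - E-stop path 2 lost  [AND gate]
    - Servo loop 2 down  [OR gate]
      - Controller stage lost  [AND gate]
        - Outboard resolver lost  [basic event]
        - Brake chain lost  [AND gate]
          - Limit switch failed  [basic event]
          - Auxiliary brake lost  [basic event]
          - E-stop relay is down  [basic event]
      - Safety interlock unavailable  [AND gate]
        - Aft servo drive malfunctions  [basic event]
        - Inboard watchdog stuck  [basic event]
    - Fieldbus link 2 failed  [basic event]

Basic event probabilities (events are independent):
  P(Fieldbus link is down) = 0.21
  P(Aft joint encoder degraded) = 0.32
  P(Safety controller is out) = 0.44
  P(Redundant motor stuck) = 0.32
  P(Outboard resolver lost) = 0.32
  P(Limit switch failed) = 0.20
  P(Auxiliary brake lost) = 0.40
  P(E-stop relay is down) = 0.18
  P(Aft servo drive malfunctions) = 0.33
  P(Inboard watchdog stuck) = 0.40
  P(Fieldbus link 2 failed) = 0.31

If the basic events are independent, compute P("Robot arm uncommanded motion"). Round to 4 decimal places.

P(Servo loop inoperative) [AND] = 0.21 × 0.32 = 0.067200
P(E-stop path down) [AND] = 0.44 × 0.32 = 0.140800
P(Feedback branch lost) [OR] = 1 − (1−0.067200) × (1−0.140800) = 0.198538
P(Brake chain lost) [AND] = 0.20 × 0.40 × 0.18 = 0.014400
P(Controller stage lost) [AND] = 0.32 × 0.014400 = 0.004608
P(Safety interlock unavailable) [AND] = 0.33 × 0.40 = 0.132000
P(Servo loop 2 down) [OR] = 1 − (1−0.004608) × (1−0.132000) = 0.136000
P(E-stop path 2 lost) [AND] = 0.136000 × 0.31 = 0.042160
P(Robot arm uncommanded motion) [OR] = 1 − (1−0.198538) × (1−0.042160) = 0.232328
Rounded to 4 decimal places: P(Robot arm uncommanded motion) ≈ 0.2323.

0.2323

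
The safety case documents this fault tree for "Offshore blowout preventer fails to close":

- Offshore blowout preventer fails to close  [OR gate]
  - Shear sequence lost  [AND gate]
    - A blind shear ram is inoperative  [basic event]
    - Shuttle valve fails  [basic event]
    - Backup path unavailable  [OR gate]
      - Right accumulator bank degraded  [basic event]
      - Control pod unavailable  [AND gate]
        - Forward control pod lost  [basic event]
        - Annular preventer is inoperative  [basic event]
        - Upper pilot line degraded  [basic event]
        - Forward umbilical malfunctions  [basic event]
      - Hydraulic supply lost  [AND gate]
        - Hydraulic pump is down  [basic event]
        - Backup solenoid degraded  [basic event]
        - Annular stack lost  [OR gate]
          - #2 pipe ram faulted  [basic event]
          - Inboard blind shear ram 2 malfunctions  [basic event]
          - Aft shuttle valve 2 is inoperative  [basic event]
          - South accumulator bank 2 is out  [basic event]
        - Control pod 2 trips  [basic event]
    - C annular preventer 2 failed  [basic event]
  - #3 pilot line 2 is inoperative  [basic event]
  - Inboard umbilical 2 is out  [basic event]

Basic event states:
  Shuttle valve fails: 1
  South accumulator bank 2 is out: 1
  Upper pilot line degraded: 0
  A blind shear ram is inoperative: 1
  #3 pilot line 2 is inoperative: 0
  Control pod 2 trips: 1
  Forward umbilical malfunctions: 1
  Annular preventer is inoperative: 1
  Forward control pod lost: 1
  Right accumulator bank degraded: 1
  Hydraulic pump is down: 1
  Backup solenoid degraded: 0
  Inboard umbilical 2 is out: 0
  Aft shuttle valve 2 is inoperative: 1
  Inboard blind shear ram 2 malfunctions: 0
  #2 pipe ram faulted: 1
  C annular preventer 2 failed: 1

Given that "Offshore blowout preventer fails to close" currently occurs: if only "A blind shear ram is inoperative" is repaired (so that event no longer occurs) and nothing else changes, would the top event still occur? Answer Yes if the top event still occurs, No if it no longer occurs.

Counterfactual: set "A blind shear ram is inoperative" to not occurred.
Control pod unavailable [AND]: Forward control pod lost=occurs, Annular preventer is inoperative=occurs, Upper pilot line degraded=not, Forward umbilical malfunctions=occurs → not all inputs occur → does not occur.
Annular stack lost [OR]: #2 pipe ram faulted=occurs, Inboard blind shear ram 2 malfunctions=not, Aft shuttle valve 2 is inoperative=occurs, South accumulator bank 2 is out=occurs → at least one input occurs → occurs.
Hydraulic supply lost [AND]: Hydraulic pump is down=occurs, Backup solenoid degraded=not, Annular stack lost=occurs, Control pod 2 trips=occurs → not all inputs occur → does not occur.
Backup path unavailable [OR]: Right accumulator bank degraded=occurs, Control pod unavailable=not, Hydraulic supply lost=not → at least one input occurs → occurs.
Shear sequence lost [AND]: A blind shear ram is inoperative=not, Shuttle valve fails=occurs, Backup path unavailable=occurs, C annular preventer 2 failed=occurs → not all inputs occur → does not occur.
Offshore blowout preventer fails to close [OR]: Shear sequence lost=not, #3 pilot line 2 is inoperative=not, Inboard umbilical 2 is out=not → no input occurs → does not occur.

No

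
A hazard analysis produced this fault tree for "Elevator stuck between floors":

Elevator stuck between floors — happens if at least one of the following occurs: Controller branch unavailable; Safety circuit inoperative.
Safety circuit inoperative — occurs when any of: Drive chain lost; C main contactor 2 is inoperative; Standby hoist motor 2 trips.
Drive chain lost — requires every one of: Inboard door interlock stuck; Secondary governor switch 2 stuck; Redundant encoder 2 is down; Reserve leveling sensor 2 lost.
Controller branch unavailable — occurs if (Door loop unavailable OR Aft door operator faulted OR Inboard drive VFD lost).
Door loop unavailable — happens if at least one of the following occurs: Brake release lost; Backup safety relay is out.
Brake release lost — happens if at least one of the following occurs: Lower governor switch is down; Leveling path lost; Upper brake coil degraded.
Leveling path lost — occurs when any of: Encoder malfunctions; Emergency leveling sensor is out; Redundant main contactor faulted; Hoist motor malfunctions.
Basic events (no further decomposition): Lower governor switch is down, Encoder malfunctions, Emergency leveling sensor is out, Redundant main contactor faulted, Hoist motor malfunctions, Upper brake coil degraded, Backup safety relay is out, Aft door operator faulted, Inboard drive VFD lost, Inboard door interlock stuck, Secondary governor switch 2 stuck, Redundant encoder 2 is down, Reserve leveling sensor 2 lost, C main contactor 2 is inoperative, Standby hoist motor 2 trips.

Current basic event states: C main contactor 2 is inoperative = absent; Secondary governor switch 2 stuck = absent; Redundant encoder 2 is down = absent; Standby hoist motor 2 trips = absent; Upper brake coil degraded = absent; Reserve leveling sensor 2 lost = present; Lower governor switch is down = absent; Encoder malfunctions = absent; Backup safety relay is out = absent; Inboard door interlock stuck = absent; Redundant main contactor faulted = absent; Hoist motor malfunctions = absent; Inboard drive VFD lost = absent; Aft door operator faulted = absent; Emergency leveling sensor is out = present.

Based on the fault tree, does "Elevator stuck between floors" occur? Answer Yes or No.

Yes

Leveling path lost [OR]: Encoder malfunctions=not, Emergency leveling sensor is out=occurs, Redundant main contactor faulted=not, Hoist motor malfunctions=not → at least one input occurs → occurs.
Brake release lost [OR]: Lower governor switch is down=not, Leveling path lost=occurs, Upper brake coil degraded=not → at least one input occurs → occurs.
Door loop unavailable [OR]: Brake release lost=occurs, Backup safety relay is out=not → at least one input occurs → occurs.
Controller branch unavailable [OR]: Door loop unavailable=occurs, Aft door operator faulted=not, Inboard drive VFD lost=not → at least one input occurs → occurs.
Drive chain lost [AND]: Inboard door interlock stuck=not, Secondary governor switch 2 stuck=not, Redundant encoder 2 is down=not, Reserve leveling sensor 2 lost=occurs → not all inputs occur → does not occur.
Safety circuit inoperative [OR]: Drive chain lost=not, C main contactor 2 is inoperative=not, Standby hoist motor 2 trips=not → no input occurs → does not occur.
Elevator stuck between floors [OR]: Controller branch unavailable=occurs, Safety circuit inoperative=not → at least one input occurs → occurs.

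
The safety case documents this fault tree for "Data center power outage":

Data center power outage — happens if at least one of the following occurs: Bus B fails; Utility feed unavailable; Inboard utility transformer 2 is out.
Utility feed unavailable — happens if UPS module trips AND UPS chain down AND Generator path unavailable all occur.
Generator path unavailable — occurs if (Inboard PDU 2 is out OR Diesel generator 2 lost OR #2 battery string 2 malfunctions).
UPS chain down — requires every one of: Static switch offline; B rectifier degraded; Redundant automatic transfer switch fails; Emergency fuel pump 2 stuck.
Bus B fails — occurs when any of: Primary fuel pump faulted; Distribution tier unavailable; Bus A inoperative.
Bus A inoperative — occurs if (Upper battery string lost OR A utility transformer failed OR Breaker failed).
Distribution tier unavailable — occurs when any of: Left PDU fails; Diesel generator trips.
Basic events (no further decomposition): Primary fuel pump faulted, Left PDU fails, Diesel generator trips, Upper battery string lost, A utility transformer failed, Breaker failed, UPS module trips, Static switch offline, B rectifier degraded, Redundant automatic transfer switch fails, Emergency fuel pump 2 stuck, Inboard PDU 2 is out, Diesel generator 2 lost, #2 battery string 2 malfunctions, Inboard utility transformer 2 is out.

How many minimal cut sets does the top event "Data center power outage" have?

10

Distribution tier unavailable [OR]: union of children's cut sets → 2 cut set(s).
Bus A inoperative [OR]: union of children's cut sets → 3 cut set(s).
Bus B fails [OR]: union of children's cut sets → 6 cut set(s).
UPS chain down [AND]: one cut set from each child combined → 1 × 1 × 1 × 1 = 1 cut set(s).
Generator path unavailable [OR]: union of children's cut sets → 3 cut set(s).
Utility feed unavailable [AND]: one cut set from each child combined → 1 × 1 × 3 = 3 cut set(s).
Data center power outage [OR]: union of children's cut sets → 10 cut set(s).
Minimal cut sets: {Primary fuel pump faulted}; {Left PDU fails}; {Diesel generator trips}; {Upper battery string lost}; {A utility transformer failed}; {Breaker failed}; {B rectifier degraded, Emergency fuel pump 2 stuck, Inboard PDU 2 is out, Redundant automatic transfer switch fails, Static switch offline, UPS module trips}; {B rectifier degraded, Diesel generator 2 lost, Emergency fuel pump 2 stuck, Redundant automatic transfer switch fails, Static switch offline, UPS module trips}; {#2 battery string 2 malfunctions, B rectifier degraded, Emergency fuel pump 2 stuck, Redundant automatic transfer switch fails, Static switch offline, UPS module trips}; {Inboard utility transformer 2 is out}.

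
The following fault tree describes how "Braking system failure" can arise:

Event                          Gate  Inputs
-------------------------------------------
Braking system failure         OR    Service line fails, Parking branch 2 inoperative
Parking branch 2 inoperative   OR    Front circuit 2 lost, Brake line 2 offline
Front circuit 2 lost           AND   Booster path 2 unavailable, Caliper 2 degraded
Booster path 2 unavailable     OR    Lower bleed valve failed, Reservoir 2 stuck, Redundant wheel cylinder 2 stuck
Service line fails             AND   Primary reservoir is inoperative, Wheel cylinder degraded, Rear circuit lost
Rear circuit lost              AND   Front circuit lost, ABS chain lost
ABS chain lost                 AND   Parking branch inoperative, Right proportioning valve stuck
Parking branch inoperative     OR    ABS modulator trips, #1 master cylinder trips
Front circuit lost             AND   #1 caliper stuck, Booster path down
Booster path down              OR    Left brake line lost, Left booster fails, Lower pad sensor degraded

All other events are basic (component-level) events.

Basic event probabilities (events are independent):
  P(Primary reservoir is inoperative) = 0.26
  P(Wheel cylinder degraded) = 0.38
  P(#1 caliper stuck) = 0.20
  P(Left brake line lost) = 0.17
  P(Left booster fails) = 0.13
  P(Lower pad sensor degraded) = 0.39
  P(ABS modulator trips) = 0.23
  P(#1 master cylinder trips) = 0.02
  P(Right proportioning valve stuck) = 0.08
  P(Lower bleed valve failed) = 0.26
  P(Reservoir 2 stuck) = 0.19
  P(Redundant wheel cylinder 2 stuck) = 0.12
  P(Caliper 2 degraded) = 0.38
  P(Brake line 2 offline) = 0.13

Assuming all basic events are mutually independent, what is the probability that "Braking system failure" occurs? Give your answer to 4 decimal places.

P(Booster path down) [OR] = 1 − (1−0.17) × (1−0.13) × (1−0.39) = 0.559519
P(Front circuit lost) [AND] = 0.20 × 0.559519 = 0.111904
P(Parking branch inoperative) [OR] = 1 − (1−0.23) × (1−0.02) = 0.245400
P(ABS chain lost) [AND] = 0.245400 × 0.08 = 0.019632
P(Rear circuit lost) [AND] = 0.111904 × 0.019632 = 0.002197
P(Service line fails) [AND] = 0.26 × 0.38 × 0.002197 = 0.000217
P(Booster path 2 unavailable) [OR] = 1 − (1−0.26) × (1−0.19) × (1−0.12) = 0.472528
P(Front circuit 2 lost) [AND] = 0.472528 × 0.38 = 0.179561
P(Parking branch 2 inoperative) [OR] = 1 − (1−0.179561) × (1−0.13) = 0.286218
P(Braking system failure) [OR] = 1 − (1−0.000217) × (1−0.286218) = 0.286373
Rounded to 4 decimal places: P(Braking system failure) ≈ 0.2864.

0.2864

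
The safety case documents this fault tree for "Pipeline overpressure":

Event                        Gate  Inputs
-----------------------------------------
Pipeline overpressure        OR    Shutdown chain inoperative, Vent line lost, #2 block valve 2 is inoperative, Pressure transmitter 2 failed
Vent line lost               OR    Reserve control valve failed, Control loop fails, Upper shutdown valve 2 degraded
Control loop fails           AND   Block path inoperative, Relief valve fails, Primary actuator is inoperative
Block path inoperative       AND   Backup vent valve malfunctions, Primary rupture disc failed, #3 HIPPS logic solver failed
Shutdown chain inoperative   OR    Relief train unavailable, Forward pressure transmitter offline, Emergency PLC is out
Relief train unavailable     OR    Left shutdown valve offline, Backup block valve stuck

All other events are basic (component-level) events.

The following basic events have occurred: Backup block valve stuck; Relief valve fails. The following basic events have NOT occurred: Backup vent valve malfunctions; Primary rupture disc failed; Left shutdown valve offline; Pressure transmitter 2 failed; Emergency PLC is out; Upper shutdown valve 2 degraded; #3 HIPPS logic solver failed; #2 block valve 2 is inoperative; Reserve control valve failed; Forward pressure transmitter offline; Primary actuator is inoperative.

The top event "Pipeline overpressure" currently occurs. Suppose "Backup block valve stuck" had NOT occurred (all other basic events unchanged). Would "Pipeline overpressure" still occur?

No

Counterfactual: set "Backup block valve stuck" to not occurred.
Relief train unavailable [OR]: Left shutdown valve offline=not, Backup block valve stuck=not → no input occurs → does not occur.
Shutdown chain inoperative [OR]: Relief train unavailable=not, Forward pressure transmitter offline=not, Emergency PLC is out=not → no input occurs → does not occur.
Block path inoperative [AND]: Backup vent valve malfunctions=not, Primary rupture disc failed=not, #3 HIPPS logic solver failed=not → not all inputs occur → does not occur.
Control loop fails [AND]: Block path inoperative=not, Relief valve fails=occurs, Primary actuator is inoperative=not → not all inputs occur → does not occur.
Vent line lost [OR]: Reserve control valve failed=not, Control loop fails=not, Upper shutdown valve 2 degraded=not → no input occurs → does not occur.
Pipeline overpressure [OR]: Shutdown chain inoperative=not, Vent line lost=not, #2 block valve 2 is inoperative=not, Pressure transmitter 2 failed=not → no input occurs → does not occur.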